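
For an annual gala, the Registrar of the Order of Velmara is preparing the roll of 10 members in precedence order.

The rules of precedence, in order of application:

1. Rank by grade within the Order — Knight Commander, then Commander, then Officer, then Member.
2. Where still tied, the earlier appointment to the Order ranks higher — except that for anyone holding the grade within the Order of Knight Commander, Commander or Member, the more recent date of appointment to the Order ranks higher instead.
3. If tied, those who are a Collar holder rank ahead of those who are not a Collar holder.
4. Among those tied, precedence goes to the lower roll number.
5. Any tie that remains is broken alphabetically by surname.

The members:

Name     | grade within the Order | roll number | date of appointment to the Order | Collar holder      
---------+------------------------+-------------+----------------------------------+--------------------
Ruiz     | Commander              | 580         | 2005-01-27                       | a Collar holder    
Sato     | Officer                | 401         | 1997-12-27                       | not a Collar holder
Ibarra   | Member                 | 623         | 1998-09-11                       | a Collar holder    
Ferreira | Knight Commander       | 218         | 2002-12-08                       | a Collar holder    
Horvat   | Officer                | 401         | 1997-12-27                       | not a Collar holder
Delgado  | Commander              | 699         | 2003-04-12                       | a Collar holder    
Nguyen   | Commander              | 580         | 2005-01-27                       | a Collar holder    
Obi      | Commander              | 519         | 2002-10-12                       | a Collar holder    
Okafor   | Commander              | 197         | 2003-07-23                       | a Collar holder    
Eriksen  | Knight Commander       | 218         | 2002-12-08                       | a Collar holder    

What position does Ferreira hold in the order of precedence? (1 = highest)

By grade within the Order: Eriksen and Ferreira (Knight Commander); then Nguyen, Ruiz, Okafor, Delgado and Obi (Commander); then Horvat and Sato (Officer); then Ibarra (Member).
Eriksen and Ferreira both have date of appointment to the Order 2002-12-08, so the next rule applies.
Eriksen and Ferreira are each a Collar holder, so the next rule applies.
Eriksen and Ferreira both have roll number 218, so the next rule applies.
Among Eriksen and Ferreira, alphabetically by surname: Eriksen before Ferreira.
Among Nguyen, Ruiz, Okafor, Delgado and Obi, by date of appointment to the Order (later first) (reversed rule for this group): Nguyen and Ruiz (2005-01-27) before Okafor (2003-07-23) before Delgado (2003-04-12) before Obi (2002-10-12).
Nguyen and Ruiz are each a Collar holder, so the next rule applies.
Nguyen and Ruiz both have roll number 580, so the next rule applies.
Among Nguyen and Ruiz, alphabetically by surname: Nguyen before Ruiz.
Horvat and Sato both have date of appointment to the Order 1997-12-27, so the next rule applies.
Horvat and Sato are each not a Collar holder, so the next rule applies.
Horvat and Sato both have roll number 401, so the next rule applies.
Among Horvat and Sato, alphabetically by surname: Horvat before Sato.
Order: Eriksen, Ferreira, Nguyen, Ruiz, Okafor, Delgado, Obi, Horvat, Sato, Ibarra. So position 2.

2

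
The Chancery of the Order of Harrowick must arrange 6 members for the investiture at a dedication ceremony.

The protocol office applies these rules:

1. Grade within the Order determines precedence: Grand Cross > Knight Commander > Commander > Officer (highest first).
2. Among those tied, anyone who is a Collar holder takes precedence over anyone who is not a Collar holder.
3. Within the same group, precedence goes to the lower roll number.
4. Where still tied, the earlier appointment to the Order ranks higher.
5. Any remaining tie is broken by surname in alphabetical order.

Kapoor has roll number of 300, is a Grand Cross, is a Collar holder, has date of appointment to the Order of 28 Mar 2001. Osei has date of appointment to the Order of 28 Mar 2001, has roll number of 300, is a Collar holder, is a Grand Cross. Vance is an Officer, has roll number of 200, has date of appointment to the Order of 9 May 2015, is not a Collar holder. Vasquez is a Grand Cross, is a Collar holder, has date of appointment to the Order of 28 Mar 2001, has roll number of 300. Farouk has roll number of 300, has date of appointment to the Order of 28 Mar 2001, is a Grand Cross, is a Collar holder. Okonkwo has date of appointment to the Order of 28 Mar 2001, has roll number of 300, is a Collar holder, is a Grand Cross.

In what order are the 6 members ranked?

By grade within the Order: Farouk, Kapoor, Okonkwo, Osei and Vasquez (Grand Cross); then Vance (Officer).
Farouk, Kapoor, Okonkwo, Osei and Vasquez are each a Collar holder, so the next rule applies.
Farouk, Kapoor, Okonkwo, Osei and Vasquez all have roll number 300, so the next rule applies.
Farouk, Kapoor, Okonkwo, Osei and Vasquez all have date of appointment to the Order 28 Mar 2001, so the next rule applies.
Among Farouk, Kapoor, Okonkwo, Osei and Vasquez, alphabetically by surname: Farouk before Kapoor before Okonkwo before Osei before Vasquez.
Full order: Farouk, Kapoor, Okonkwo, Osei, Vasquez, Vance.

Farouk, Kapoor, Okonkwo, Osei, Vasquez, Vance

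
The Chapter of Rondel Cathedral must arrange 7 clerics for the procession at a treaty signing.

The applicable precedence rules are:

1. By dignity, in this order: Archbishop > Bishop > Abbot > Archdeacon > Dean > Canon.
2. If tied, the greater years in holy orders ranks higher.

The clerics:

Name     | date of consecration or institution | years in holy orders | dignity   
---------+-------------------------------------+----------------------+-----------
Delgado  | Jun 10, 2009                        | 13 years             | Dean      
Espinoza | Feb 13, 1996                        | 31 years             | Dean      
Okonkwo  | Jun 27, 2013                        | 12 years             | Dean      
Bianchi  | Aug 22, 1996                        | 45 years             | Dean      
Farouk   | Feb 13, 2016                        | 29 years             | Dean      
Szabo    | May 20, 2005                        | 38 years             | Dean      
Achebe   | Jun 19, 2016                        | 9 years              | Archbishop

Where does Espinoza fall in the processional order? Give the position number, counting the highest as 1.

By dignity: Achebe (Archbishop); then Bianchi, Szabo, Espinoza, Farouk, Delgado and Okonkwo (Dean).
Among Bianchi, Szabo, Espinoza, Farouk, Delgado and Okonkwo, by years in holy orders (higher first): Bianchi (45 years) before Szabo (38 years) before Espinoza (31 years) before Farouk (29 years) before Delgado (13 years) before Okonkwo (12 years).
Order: Achebe, Bianchi, Szabo, Espinoza, Farouk, Delgado, Okonkwo. So position 4.

4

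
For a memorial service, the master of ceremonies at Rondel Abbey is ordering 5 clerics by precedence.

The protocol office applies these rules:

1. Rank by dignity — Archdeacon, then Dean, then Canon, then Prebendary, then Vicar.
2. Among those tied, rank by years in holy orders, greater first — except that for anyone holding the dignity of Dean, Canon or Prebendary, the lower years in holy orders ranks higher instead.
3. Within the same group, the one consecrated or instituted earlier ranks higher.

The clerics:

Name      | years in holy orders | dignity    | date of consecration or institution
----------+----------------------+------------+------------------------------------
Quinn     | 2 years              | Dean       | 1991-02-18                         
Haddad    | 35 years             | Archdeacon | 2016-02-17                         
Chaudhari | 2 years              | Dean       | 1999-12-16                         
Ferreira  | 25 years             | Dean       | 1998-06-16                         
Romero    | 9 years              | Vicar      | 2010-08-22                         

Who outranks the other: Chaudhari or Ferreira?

Chaudhari

By dignity: Haddad (Archdeacon); then Quinn, Chaudhari and Ferreira (Dean); then Romero (Vicar).
Among Quinn, Chaudhari and Ferreira, by years in holy orders (lower first) (reversed rule for this group): Quinn and Chaudhari (2 years) before Ferreira (25 years).
Among Quinn and Chaudhari, by date of consecration or institution (earlier first): Quinn (1991-02-18) before Chaudhari (1999-12-16).
So Chaudhari takes precedence.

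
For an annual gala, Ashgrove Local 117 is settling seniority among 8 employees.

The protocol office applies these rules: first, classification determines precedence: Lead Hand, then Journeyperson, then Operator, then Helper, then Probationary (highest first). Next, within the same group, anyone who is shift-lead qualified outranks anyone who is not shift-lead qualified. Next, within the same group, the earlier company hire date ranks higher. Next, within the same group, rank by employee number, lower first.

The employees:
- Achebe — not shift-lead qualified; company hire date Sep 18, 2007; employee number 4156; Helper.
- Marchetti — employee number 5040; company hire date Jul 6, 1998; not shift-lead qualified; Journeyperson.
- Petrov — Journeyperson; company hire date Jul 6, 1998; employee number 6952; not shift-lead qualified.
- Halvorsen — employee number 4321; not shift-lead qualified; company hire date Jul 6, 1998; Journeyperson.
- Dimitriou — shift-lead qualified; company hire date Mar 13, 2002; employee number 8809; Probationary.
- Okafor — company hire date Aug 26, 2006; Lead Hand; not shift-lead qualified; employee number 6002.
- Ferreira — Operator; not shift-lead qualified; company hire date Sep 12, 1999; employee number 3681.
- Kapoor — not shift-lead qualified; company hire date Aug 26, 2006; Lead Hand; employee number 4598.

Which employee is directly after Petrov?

Ferreira

By classification: Kapoor and Okafor (Lead Hand); then Halvorsen, Marchetti and Petrov (Journeyperson); then Ferreira (Operator); then Achebe (Helper); then Dimitriou (Probationary).
Kapoor and Okafor are each not shift-lead qualified, so the next rule applies.
Kapoor and Okafor both have company hire date Aug 26, 2006, so the next rule applies.
Among Kapoor and Okafor, by employee number (lower first): Kapoor (4598) before Okafor (6002).
Halvorsen, Marchetti and Petrov are each not shift-lead qualified, so the next rule applies.
Halvorsen, Marchetti and Petrov all have company hire date Jul 6, 1998, so the next rule applies.
Among Halvorsen, Marchetti and Petrov, by employee number (lower first): Halvorsen (4321) before Marchetti (5040) before Petrov (6952).
Order: Kapoor, Okafor, Halvorsen, Marchetti, Petrov, Ferreira, Achebe, Dimitriou.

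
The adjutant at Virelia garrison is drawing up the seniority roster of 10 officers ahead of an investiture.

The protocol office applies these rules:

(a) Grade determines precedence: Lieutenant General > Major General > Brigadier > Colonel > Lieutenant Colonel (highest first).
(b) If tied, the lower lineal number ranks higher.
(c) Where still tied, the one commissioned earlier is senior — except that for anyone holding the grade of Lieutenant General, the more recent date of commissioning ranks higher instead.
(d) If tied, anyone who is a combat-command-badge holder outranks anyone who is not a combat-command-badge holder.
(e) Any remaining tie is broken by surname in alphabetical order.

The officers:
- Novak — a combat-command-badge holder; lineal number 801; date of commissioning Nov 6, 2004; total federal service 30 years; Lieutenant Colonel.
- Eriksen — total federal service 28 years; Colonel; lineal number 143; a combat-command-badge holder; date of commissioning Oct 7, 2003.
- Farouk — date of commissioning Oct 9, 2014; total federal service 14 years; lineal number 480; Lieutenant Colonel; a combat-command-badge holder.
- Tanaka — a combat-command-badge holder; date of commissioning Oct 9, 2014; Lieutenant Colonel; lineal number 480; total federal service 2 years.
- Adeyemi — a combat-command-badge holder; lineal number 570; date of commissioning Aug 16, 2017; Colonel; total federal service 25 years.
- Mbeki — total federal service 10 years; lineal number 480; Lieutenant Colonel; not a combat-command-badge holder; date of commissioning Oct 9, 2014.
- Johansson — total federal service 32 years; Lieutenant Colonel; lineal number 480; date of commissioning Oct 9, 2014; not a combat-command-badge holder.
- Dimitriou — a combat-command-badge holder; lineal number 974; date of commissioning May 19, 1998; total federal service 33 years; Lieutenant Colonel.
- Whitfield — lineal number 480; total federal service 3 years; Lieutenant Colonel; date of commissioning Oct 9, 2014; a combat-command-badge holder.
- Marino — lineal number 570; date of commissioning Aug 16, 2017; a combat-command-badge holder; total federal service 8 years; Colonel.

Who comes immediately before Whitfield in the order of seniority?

Tanaka

By grade: Eriksen, Adeyemi and Marino (Colonel); then Farouk, Tanaka, Whitfield, Johansson, Mbeki, Novak and Dimitriou (Lieutenant Colonel).
Among Eriksen, Adeyemi and Marino, by lineal number (lower first): Eriksen (143) before Adeyemi and Marino (570).
Adeyemi and Marino both have date of commissioning Aug 16, 2017, so the next rule applies.
Adeyemi and Marino are each a combat-command-badge holder, so the next rule applies.
Among Adeyemi and Marino, alphabetically by surname: Adeyemi before Marino.
Among Farouk, Tanaka, Whitfield, Johansson, Mbeki, Novak and Dimitriou, by lineal number (lower first): Farouk, Tanaka, Whitfield, Johansson and Mbeki (480) before Novak (801) before Dimitriou (974).
Farouk, Tanaka, Whitfield, Johansson and Mbeki all have date of commissioning Oct 9, 2014, so the next rule applies.
Among Farouk, Tanaka, Whitfield, Johansson and Mbeki, a combat-command-badge holder before not a combat-command-badge holder: Farouk, Tanaka and Whitfield (a combat-command-badge holder) before Johansson and Mbeki (not a combat-command-badge holder).
Among Farouk, Tanaka and Whitfield, alphabetically by surname: Farouk before Tanaka before Whitfield.
Among Johansson and Mbeki, alphabetically by surname: Johansson before Mbeki.
Order: Eriksen, Adeyemi, Marino, Farouk, Tanaka, Whitfield, Johansson, Mbeki, Novak, Dimitriou.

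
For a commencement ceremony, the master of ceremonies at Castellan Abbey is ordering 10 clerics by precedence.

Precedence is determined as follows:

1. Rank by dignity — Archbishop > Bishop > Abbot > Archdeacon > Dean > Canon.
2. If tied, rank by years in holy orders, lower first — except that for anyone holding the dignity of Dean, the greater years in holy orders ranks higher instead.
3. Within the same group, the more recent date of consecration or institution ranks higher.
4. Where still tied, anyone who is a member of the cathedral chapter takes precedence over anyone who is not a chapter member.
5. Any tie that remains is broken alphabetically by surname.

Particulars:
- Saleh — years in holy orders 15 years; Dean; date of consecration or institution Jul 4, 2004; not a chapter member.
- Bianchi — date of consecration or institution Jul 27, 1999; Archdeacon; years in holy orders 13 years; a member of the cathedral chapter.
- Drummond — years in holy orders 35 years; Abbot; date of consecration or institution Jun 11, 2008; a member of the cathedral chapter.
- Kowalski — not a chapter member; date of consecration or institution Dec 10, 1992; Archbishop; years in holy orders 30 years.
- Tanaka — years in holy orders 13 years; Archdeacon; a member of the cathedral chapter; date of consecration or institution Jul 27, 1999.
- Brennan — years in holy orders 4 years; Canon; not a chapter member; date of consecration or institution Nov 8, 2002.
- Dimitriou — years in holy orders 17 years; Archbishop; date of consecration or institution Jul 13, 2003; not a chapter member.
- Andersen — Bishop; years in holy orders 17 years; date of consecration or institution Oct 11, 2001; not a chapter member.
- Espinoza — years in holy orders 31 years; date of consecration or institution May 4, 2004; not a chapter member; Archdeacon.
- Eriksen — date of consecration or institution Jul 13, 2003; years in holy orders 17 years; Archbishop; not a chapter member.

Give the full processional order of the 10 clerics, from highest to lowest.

Dimitriou, Eriksen, Kowalski, Andersen, Drummond, Bianchi, Tanaka, Espinoza, Saleh, Brennan

By dignity: Dimitriou, Eriksen and Kowalski (Archbishop); then Andersen (Bishop); then Drummond (Abbot); then Bianchi, Tanaka and Espinoza (Archdeacon); then Saleh (Dean); then Brennan (Canon).
Among Dimitriou, Eriksen and Kowalski, by years in holy orders (lower first): Dimitriou and Eriksen (17 years) before Kowalski (30 years).
Dimitriou and Eriksen both have date of consecration or institution Jul 13, 2003, so the next rule applies.
Dimitriou and Eriksen are each not a chapter member, so the next rule applies.
Among Dimitriou and Eriksen, alphabetically by surname: Dimitriou before Eriksen.
Among Bianchi, Tanaka and Espinoza, by years in holy orders (lower first): Bianchi and Tanaka (13 years) before Espinoza (31 years).
Bianchi and Tanaka both have date of consecration or institution Jul 27, 1999, so the next rule applies.
Bianchi and Tanaka are each a member of the cathedral chapter, so the next rule applies.
Among Bianchi and Tanaka, alphabetically by surname: Bianchi before Tanaka.
Full order: Dimitriou, Eriksen, Kowalski, Andersen, Drummond, Bianchi, Tanaka, Espinoza, Saleh, Brennan.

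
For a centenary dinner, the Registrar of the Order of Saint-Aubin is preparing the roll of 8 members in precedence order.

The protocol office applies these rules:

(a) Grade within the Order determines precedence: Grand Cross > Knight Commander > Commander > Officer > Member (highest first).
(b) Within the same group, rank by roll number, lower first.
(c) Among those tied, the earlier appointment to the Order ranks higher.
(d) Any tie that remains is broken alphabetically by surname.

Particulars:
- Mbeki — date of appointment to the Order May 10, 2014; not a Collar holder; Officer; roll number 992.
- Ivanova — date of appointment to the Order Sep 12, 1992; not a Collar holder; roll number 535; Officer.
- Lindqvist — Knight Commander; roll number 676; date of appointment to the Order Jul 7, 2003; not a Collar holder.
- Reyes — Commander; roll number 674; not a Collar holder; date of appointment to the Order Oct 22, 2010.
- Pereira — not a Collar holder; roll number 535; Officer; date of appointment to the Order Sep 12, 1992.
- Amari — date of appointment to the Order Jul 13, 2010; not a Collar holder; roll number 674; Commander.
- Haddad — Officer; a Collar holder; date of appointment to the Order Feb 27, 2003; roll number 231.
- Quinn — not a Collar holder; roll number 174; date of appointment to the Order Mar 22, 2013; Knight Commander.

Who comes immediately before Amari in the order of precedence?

By grade within the Order: Quinn and Lindqvist (Knight Commander); then Amari and Reyes (Commander); then Haddad, Ivanova, Pereira and Mbeki (Officer).
Among Quinn and Lindqvist, by roll number (lower first): Quinn (174) before Lindqvist (676).
Amari and Reyes both have roll number 674, so the next rule applies.
Among Amari and Reyes, by date of appointment to the Order (earlier first): Amari (Jul 13, 2010) before Reyes (Oct 22, 2010).
Among Haddad, Ivanova, Pereira and Mbeki, by roll number (lower first): Haddad (231) before Ivanova and Pereira (535) before Mbeki (992).
Ivanova and Pereira both have date of appointment to the Order Sep 12, 1992, so the next rule applies.
Among Ivanova and Pereira, alphabetically by surname: Ivanova before Pereira.
Order: Quinn, Lindqvist, Amari, Reyes, Haddad, Ivanova, Pereira, Mbeki.

Lindqvist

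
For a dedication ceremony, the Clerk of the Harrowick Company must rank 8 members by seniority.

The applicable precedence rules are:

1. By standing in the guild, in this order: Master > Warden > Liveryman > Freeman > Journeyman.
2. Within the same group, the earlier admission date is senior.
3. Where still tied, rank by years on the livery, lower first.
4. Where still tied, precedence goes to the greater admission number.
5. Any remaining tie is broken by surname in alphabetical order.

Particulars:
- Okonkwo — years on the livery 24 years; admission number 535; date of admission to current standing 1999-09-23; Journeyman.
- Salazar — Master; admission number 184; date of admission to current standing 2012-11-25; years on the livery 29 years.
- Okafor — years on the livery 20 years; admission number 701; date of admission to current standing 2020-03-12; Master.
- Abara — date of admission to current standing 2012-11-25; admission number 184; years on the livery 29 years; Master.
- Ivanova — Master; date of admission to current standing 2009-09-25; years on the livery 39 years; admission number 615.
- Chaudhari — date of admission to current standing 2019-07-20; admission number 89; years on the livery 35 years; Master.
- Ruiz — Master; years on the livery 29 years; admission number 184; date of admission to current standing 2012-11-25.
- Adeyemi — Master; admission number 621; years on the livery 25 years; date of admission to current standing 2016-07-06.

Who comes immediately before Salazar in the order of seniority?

Ruiz

By standing in the guild: Ivanova, Abara, Ruiz, Salazar, Adeyemi, Chaudhari and Okafor (Master); then Okonkwo (Journeyman).
Among Ivanova, Abara, Ruiz, Salazar, Adeyemi, Chaudhari and Okafor, by date of admission to current standing (earlier first): Ivanova (2009-09-25) before Abara, Ruiz and Salazar (2012-11-25) before Adeyemi (2016-07-06) before Chaudhari (2019-07-20) before Okafor (2020-03-12).
Abara, Ruiz and Salazar all have years on the livery 29 years, so the next rule applies.
Abara, Ruiz and Salazar all have admission number 184, so the next rule applies.
Among Abara, Ruiz and Salazar, alphabetically by surname: Abara before Ruiz before Salazar.
Order: Ivanova, Abara, Ruiz, Salazar, Adeyemi, Chaudhari, Okafor, Okonkwo.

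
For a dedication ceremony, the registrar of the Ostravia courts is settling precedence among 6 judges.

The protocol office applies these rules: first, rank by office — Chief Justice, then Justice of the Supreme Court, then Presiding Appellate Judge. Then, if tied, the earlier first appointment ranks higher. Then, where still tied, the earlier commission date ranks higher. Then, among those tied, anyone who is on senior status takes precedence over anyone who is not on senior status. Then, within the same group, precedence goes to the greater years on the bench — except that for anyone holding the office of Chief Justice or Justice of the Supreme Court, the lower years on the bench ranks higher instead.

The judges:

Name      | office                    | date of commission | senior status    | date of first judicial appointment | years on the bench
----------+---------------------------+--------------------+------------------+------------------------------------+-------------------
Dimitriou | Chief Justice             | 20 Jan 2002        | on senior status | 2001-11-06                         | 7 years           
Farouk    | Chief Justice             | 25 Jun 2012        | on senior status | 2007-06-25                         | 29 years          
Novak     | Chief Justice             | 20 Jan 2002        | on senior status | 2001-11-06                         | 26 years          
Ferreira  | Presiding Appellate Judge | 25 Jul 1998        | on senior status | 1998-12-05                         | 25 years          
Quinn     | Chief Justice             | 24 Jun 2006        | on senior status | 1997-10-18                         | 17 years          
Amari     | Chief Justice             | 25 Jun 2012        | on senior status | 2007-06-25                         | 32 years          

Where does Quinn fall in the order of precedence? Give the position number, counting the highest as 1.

By office: Quinn, Dimitriou, Novak, Farouk and Amari (Chief Justice); then Ferreira (Presiding Appellate Judge).
Among Quinn, Dimitriou, Novak, Farouk and Amari, by date of first judicial appointment (earlier first): Quinn (1997-10-18) before Dimitriou and Novak (2001-11-06) before Farouk and Amari (2007-06-25).
Dimitriou and Novak both have date of commission 20 Jan 2002, so the next rule applies.
Dimitriou and Novak are each on senior status, so the next rule applies.
Among Dimitriou and Novak, by years on the bench (lower first) (reversed rule for this group): Dimitriou (7 years) before Novak (26 years).
Farouk and Amari both have date of commission 25 Jun 2012, so the next rule applies.
Farouk and Amari are each on senior status, so the next rule applies.
Among Farouk and Amari, by years on the bench (lower first) (reversed rule for this group): Farouk (29 years) before Amari (32 years).
Order: Quinn, Dimitriou, Novak, Farouk, Amari, Ferreira. So position 1.

1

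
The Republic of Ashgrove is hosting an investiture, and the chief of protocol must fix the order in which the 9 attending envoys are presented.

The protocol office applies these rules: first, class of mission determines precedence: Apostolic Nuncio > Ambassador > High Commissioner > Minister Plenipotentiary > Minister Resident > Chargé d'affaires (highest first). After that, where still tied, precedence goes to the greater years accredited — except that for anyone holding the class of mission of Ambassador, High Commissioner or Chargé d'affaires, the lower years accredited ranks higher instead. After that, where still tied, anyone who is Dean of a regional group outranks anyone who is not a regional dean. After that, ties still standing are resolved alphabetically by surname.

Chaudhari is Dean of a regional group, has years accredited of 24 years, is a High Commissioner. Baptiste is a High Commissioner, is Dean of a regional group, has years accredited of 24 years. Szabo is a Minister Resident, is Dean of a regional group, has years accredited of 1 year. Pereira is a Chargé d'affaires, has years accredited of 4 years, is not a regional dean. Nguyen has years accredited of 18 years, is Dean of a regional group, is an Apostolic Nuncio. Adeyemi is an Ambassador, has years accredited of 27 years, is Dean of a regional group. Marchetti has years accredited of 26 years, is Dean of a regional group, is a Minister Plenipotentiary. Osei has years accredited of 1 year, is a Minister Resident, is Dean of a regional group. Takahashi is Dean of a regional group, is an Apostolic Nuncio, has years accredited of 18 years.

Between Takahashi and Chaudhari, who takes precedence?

By class of mission: Nguyen and Takahashi (Apostolic Nuncio); then Adeyemi (Ambassador); then Baptiste and Chaudhari (High Commissioner); then Marchetti (Minister Plenipotentiary); then Osei and Szabo (Minister Resident); then Pereira (Chargé d'affaires).
Nguyen and Takahashi both have years accredited 18 years, so the next rule applies.
Nguyen and Takahashi are each Dean of a regional group, so the next rule applies.
Among Nguyen and Takahashi, alphabetically by surname: Nguyen before Takahashi.
Baptiste and Chaudhari both have years accredited 24 years, so the next rule applies.
Baptiste and Chaudhari are each Dean of a regional group, so the next rule applies.
Among Baptiste and Chaudhari, alphabetically by surname: Baptiste before Chaudhari.
Osei and Szabo both have years accredited 1 year, so the next rule applies.
Osei and Szabo are each Dean of a regional group, so the next rule applies.
Among Osei and Szabo, alphabetically by surname: Osei before Szabo.
So Takahashi takes precedence.

Takahashi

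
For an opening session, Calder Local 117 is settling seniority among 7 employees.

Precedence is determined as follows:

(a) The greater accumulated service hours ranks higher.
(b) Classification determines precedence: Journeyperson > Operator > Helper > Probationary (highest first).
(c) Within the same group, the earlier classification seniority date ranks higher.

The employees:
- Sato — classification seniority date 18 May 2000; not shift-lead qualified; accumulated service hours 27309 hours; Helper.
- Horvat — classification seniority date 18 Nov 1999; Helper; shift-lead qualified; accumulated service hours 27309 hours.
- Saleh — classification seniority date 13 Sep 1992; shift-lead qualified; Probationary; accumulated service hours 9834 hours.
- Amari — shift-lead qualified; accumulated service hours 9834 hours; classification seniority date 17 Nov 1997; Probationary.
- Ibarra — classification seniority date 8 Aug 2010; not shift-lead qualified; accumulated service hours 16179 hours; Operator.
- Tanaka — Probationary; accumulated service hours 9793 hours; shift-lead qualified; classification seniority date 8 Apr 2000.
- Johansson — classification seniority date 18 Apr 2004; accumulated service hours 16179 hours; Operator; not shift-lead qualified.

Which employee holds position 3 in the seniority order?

By accumulated service hours (higher first): Horvat and Sato (both 27309 hours); then Johansson and Ibarra (both 16179 hours); then Saleh and Amari (both 9834 hours); then Tanaka (9793 hours).
Horvat and Sato are each Helper, so the next rule applies.
Among Horvat and Sato, by classification seniority date (earlier first): Horvat (18 Nov 1999) before Sato (18 May 2000).
Johansson and Ibarra are each Operator, so the next rule applies.
Among Johansson and Ibarra, by classification seniority date (earlier first): Johansson (18 Apr 2004) before Ibarra (8 Aug 2010).
Saleh and Amari are each Probationary, so the next rule applies.
Among Saleh and Amari, by classification seniority date (earlier first): Saleh (13 Sep 1992) before Amari (17 Nov 1997).
Order: Horvat, Sato, Johansson, Ibarra, Saleh, Amari, Tanaka.

Johansson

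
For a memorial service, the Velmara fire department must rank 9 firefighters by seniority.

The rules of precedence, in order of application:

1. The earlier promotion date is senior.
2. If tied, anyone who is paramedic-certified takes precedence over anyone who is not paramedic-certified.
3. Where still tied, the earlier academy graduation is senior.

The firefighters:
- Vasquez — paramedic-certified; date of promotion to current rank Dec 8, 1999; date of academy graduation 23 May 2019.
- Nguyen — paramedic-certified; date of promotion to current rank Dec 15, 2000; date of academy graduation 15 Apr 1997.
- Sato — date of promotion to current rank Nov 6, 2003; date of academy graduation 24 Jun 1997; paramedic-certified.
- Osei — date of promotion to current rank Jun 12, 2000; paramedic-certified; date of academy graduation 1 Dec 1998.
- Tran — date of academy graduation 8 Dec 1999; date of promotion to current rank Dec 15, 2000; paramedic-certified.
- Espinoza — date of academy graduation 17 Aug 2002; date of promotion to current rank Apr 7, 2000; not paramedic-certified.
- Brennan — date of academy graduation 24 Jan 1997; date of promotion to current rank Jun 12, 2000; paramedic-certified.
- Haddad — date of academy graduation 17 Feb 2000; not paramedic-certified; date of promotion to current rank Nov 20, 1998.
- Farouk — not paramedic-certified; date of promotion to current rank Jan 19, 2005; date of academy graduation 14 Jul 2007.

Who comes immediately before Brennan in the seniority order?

By date of promotion to current rank (earlier first): Haddad (Nov 20, 1998); then Vasquez (Dec 8, 1999); then Espinoza (Apr 7, 2000); then Brennan and Osei (both Jun 12, 2000); then Nguyen and Tran (both Dec 15, 2000); then Sato (Nov 6, 2003); then Farouk (Jan 19, 2005).
Brennan and Osei are each paramedic-certified, so the next rule applies.
Among Brennan and Osei, by date of academy graduation (earlier first): Brennan (24 Jan 1997) before Osei (1 Dec 1998).
Nguyen and Tran are each paramedic-certified, so the next rule applies.
Among Nguyen and Tran, by date of academy graduation (earlier first): Nguyen (15 Apr 1997) before Tran (8 Dec 1999).
Order: Haddad, Vasquez, Espinoza, Brennan, Osei, Nguyen, Tran, Sato, Farouk.

Espinoza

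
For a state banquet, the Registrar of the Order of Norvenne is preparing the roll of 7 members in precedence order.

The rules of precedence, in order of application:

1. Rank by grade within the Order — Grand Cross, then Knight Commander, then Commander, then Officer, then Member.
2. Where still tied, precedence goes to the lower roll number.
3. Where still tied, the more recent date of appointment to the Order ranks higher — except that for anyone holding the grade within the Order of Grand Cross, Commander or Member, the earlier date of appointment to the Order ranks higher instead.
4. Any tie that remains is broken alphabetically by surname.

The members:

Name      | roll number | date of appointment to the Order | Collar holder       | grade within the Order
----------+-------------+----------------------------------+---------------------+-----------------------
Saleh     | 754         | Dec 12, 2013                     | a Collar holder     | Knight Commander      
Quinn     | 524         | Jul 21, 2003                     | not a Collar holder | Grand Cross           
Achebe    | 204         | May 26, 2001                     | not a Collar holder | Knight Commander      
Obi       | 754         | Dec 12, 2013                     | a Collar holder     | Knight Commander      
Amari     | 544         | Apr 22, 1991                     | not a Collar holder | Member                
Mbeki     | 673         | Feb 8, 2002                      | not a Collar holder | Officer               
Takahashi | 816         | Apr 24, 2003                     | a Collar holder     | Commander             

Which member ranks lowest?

Amari

By grade within the Order: Quinn (Grand Cross); then Achebe, Obi and Saleh (Knight Commander); then Takahashi (Commander); then Mbeki (Officer); then Amari (Member).
Among Achebe, Obi and Saleh, by roll number (lower first): Achebe (204) before Obi and Saleh (754).
Obi and Saleh both have date of appointment to the Order Dec 12, 2013, so the next rule applies.
Among Obi and Saleh, alphabetically by surname: Obi before Saleh.
Order: Quinn, Achebe, Obi, Saleh, Takahashi, Mbeki, Amari.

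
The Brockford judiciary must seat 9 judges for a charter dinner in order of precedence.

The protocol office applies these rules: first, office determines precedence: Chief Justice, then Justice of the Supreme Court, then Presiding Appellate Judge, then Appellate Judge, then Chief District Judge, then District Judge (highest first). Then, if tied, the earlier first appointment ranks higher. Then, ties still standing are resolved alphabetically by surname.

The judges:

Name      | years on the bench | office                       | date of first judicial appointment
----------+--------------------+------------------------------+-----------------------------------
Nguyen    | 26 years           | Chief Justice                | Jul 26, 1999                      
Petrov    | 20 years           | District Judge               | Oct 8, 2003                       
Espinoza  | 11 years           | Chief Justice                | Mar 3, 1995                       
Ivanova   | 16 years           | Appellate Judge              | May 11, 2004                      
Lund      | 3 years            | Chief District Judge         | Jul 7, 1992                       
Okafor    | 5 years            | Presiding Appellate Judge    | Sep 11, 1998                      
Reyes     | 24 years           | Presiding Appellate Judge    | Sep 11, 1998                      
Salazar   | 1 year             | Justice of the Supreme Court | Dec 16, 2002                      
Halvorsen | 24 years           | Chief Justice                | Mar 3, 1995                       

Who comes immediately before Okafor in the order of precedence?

By office: Espinoza, Halvorsen and Nguyen (Chief Justice); then Salazar (Justice of the Supreme Court); then Okafor and Reyes (Presiding Appellate Judge); then Ivanova (Appellate Judge); then Lund (Chief District Judge); then Petrov (District Judge).
Among Espinoza, Halvorsen and Nguyen, by date of first judicial appointment (earlier first): Espinoza and Halvorsen (Mar 3, 1995) before Nguyen (Jul 26, 1999).
Among Espinoza and Halvorsen, alphabetically by surname: Espinoza before Halvorsen.
Okafor and Reyes both have date of first judicial appointment Sep 11, 1998, so the next rule applies.
Among Okafor and Reyes, alphabetically by surname: Okafor before Reyes.
Order: Espinoza, Halvorsen, Nguyen, Salazar, Okafor, Reyes, Ivanova, Lund, Petrov.

Salazar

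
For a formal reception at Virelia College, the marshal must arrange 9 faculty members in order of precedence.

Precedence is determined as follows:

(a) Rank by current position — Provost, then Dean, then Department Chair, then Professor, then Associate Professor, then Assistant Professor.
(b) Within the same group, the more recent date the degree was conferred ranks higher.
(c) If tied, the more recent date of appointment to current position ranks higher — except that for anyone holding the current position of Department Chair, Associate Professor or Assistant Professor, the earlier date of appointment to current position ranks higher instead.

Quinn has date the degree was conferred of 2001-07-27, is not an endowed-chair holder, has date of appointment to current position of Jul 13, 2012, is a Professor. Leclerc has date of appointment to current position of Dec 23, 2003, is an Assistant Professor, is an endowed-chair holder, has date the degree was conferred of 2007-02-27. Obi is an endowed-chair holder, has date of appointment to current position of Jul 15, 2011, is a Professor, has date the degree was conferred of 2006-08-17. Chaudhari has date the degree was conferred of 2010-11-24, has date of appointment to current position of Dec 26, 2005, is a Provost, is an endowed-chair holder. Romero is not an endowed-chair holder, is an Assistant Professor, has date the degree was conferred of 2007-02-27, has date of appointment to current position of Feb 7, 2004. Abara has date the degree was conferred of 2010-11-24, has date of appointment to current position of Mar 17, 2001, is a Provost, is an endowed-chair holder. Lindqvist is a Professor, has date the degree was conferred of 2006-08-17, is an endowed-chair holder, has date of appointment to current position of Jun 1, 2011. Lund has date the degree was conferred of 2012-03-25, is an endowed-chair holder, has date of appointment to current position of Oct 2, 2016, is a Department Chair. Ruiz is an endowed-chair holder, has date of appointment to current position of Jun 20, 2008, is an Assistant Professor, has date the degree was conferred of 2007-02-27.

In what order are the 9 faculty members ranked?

By current position: Chaudhari and Abara (Provost); then Lund (Department Chair); then Obi, Lindqvist and Quinn (Professor); then Leclerc, Romero and Ruiz (Assistant Professor).
Chaudhari and Abara both have date the degree was conferred 2010-11-24, so the next rule applies.
Among Chaudhari and Abara, by date of appointment to current position (later first): Chaudhari (Dec 26, 2005) before Abara (Mar 17, 2001).
Among Obi, Lindqvist and Quinn, by date the degree was conferred (later first): Obi and Lindqvist (2006-08-17) before Quinn (2001-07-27).
Among Obi and Lindqvist, by date of appointment to current position (later first): Obi (Jul 15, 2011) before Lindqvist (Jun 1, 2011).
Leclerc, Romero and Ruiz all have date the degree was conferred 2007-02-27, so the next rule applies.
Among Leclerc, Romero and Ruiz, by date of appointment to current position (earlier first) (reversed rule for this group): Leclerc (Dec 23, 2003) before Romero (Feb 7, 2004) before Ruiz (Jun 20, 2008).
Full order: Chaudhari, Abara, Lund, Obi, Lindqvist, Quinn, Leclerc, Romero, Ruiz.

Chaudhari, Abara, Lund, Obi, Lindqvist, Quinn, Leclerc, Romero, Ruiz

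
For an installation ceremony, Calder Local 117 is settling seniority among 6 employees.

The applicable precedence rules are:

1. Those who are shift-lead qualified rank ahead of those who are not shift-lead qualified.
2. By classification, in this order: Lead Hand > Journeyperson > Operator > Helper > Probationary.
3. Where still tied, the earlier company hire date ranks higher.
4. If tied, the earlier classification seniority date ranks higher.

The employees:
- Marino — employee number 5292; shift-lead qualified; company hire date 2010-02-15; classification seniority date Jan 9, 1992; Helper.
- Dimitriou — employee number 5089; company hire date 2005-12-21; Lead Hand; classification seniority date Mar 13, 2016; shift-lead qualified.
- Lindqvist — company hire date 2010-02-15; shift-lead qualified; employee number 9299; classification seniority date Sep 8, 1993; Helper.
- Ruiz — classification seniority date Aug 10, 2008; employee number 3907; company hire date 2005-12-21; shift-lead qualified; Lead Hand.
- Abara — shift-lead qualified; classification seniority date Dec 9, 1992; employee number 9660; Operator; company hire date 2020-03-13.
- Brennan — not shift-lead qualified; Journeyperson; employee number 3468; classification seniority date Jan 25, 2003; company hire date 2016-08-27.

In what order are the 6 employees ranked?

Ruiz, Dimitriou, Abara, Marino, Lindqvist, Brennan

By the first rule: Ruiz, Dimitriou, Abara, Marino and Lindqvist (each shift-lead qualified); then Brennan (not shift-lead qualified).
Among Ruiz, Dimitriou, Abara, Marino and Lindqvist, by classification: Ruiz and Dimitriou (Lead Hand) before Abara (Operator) before Marino and Lindqvist (Helper).
Ruiz and Dimitriou both have company hire date 2005-12-21, so the next rule applies.
Among Ruiz and Dimitriou, by classification seniority date (earlier first): Ruiz (Aug 10, 2008) before Dimitriou (Mar 13, 2016).
Marino and Lindqvist both have company hire date 2010-02-15, so the next rule applies.
Among Marino and Lindqvist, by classification seniority date (earlier first): Marino (Jan 9, 1992) before Lindqvist (Sep 8, 1993).
Full order: Ruiz, Dimitriou, Abara, Marino, Lindqvist, Brennan.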